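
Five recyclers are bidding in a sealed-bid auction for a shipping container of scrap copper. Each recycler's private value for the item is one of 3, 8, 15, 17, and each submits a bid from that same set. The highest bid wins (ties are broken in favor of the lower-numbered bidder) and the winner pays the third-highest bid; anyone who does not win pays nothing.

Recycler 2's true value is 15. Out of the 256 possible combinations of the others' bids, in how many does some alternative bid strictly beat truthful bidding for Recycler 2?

32

Others bid (3, 3, 3, 17): truth gives 0; bid 17 gives 12 > 0. Violating.
Others bid (3, 3, 8, 17): truth gives 0; bid 17 gives 7 > 0. Violating.
Others bid (3, 3, 17, 3): truth gives 0; bid 17 gives 12 > 0. Violating.
Others bid (3, 3, 17, 8): truth gives 0; bid 17 gives 7 > 0. Violating.
Others bid (3, 3, 3, 3): truth gives 12; no alternative beats it.
Others bid (3, 3, 3, 8): truth gives 12; no alternative beats it.
(Checking all 256 profiles: 32 have a profitable deviation, 224 do not.)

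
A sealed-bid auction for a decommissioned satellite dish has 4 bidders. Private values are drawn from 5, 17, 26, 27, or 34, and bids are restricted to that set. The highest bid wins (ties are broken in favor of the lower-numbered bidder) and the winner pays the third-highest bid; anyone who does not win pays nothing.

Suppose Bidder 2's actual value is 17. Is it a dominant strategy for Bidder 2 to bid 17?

No

Consider the case where Bidder 1 bids 5, Bidder 3 bids 5 and Bidder 4 bids 26.
Truthful bid 17: loses, pays 0, utility 0.
Bid 26 instead: wins, pays 5, utility 17 - 5 = 12.
Since 12 > 0, bidding 26 is strictly better here, so truthful bidding is not dominant.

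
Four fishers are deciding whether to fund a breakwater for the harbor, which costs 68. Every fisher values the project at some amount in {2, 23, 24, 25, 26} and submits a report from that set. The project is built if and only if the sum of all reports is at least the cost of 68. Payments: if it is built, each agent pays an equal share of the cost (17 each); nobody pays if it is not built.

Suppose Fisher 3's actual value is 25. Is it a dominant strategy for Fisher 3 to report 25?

Check each profile of the others' reports and compare truth against every alternative report.
Others report (2, 23, 23): truth gives 8, best alternative gives 8.
Others report (2, 23, 24): truth gives 8, best alternative gives 8.
Others report (2, 23, 25): truth gives 8, best alternative gives 8.
Others report (2, 23, 26): truth gives 8, best alternative gives 8.
Others report (2, 24, 23): truth gives 8, best alternative gives 8.
Others report (2, 24, 24): truth gives 8, best alternative gives 8.
(Remaining 119 profiles checked similarly; truth is weakly best in each.)
In every case the truthful report is at least as good as any alternative, so it is a dominant strategy.

Yes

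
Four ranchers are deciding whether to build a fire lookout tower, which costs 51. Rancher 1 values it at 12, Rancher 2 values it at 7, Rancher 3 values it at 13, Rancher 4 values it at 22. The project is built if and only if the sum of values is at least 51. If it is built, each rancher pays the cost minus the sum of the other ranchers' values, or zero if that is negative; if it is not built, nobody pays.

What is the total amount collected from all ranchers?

42

Total value 54 ≥ cost 51, so it is built.
Rancher 1: others sum to 42; max(0, 51 - 42) = 9.
Rancher 2: others sum to 47; max(0, 51 - 47) = 4.
Rancher 3: others sum to 41; max(0, 51 - 41) = 10.
Rancher 4: others sum to 32; max(0, 51 - 32) = 19.
Total collected = 9 + 4 + 10 + 19 = 42.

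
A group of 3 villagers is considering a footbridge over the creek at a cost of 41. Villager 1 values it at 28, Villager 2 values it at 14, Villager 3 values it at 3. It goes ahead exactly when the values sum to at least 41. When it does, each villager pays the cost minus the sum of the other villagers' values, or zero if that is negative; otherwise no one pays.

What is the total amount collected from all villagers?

34

Total value 45 ≥ cost 41, so it is built.
Villager 1: others sum to 17; max(0, 41 - 17) = 24.
Villager 2: others sum to 31; max(0, 41 - 31) = 10.
Villager 3: others sum to 42; max(0, 41 - 42) = 0.
Total collected = 24 + 10 + 0 = 34.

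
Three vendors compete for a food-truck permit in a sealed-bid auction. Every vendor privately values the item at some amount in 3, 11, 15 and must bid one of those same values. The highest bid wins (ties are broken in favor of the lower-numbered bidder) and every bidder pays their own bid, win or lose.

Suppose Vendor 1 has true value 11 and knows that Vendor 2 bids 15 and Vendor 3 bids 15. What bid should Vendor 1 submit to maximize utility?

Bid 3: loses but pays 3, utility -3.
Bid 11: loses but pays 11, utility -11.
Bid 15: wins, pays 15, utility 11 - 15 = -4.
The best choice is 3 with utility -3.

3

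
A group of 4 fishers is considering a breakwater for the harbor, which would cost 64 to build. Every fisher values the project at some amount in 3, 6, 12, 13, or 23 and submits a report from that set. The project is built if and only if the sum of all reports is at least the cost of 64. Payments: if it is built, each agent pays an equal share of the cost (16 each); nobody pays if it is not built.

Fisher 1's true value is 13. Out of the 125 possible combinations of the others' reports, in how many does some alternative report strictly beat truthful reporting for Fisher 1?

9

Others report (6, 23, 23): truth gives -3; report 3 gives 0 > -3. Violating.
Others report (12, 23, 23): truth gives -3; report 3 gives 0 > -3. Violating.
Others report (13, 23, 23): truth gives -3; report 3 gives 0 > -3. Violating.
Others report (23, 6, 23): truth gives -3; report 3 gives 0 > -3. Violating.
Others report (3, 3, 3): truth gives 0; no alternative beats it.
Others report (3, 3, 6): truth gives 0; no alternative beats it.
(Checking all 125 profiles: 9 have a profitable deviation, 116 do not.)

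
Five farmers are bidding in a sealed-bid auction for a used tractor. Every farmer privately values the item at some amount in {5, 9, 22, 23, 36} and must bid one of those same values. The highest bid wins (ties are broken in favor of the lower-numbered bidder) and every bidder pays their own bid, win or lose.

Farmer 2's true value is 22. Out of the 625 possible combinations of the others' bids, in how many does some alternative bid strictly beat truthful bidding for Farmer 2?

579

Others bid (5, 5, 5, 5): truth gives 0; bid 9 gives 13 > 0. Violating.
Others bid (5, 5, 5, 9): truth gives 0; bid 9 gives 13 > 0. Violating.
Others bid (5, 5, 5, 23): truth gives -22; bid 23 gives -1 > -22. Violating.
Others bid (5, 5, 5, 36): truth gives -22; bid 5 gives -5 > -22. Violating.
Others bid (5, 5, 5, 22): truth gives 0; no alternative beats it.
Others bid (5, 5, 9, 22): truth gives 0; no alternative beats it.
(Checking all 625 profiles: 579 have a profitable deviation, 46 do not.)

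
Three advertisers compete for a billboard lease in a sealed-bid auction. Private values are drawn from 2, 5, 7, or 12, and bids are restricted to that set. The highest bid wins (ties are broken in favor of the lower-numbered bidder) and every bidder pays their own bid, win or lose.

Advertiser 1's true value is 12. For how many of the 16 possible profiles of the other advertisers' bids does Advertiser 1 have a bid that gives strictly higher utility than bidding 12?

Others bid (2, 2): truth gives 0; bid 2 gives 10 > 0. Violating.
Others bid (2, 5): truth gives 0; bid 5 gives 7 > 0. Violating.
Others bid (2, 7): truth gives 0; bid 7 gives 5 > 0. Violating.
Others bid (5, 2): truth gives 0; bid 5 gives 7 > 0. Violating.
Others bid (2, 12): truth gives 0; no alternative beats it.
Others bid (5, 12): truth gives 0; no alternative beats it.
(Checking all 16 profiles: 9 have a profitable deviation, 7 do not.)

9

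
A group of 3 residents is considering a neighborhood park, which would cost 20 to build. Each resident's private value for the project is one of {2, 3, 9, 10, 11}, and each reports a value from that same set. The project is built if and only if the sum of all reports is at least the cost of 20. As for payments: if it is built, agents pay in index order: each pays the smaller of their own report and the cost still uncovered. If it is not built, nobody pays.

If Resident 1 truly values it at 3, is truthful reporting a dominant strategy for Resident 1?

Consider the case where Resident 2 reports 9 and Resident 3 reports 9.
Truthful report 3: project built, pays 3, utility 3 - 3 = 0.
Report 2 instead: project built, pays 2, utility 3 - 2 = 1.
Since 1 > 0, reporting 2 is strictly better here, so truthful reporting is not dominant.

No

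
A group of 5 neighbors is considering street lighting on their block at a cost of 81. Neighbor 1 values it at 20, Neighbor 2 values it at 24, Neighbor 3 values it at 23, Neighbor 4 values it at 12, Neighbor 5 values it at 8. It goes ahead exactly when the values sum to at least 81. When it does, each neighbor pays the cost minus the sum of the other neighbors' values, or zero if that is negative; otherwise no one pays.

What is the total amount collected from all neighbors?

57

Total value 87 ≥ cost 81, so it is built.
Neighbor 1: others sum to 67; max(0, 81 - 67) = 14.
Neighbor 2: others sum to 63; max(0, 81 - 63) = 18.
Neighbor 3: others sum to 64; max(0, 81 - 64) = 17.
Neighbor 4: others sum to 75; max(0, 81 - 75) = 6.
Neighbor 5: others sum to 79; max(0, 81 - 79) = 2.
Total collected = 14 + 18 + 17 + 6 + 2 = 57.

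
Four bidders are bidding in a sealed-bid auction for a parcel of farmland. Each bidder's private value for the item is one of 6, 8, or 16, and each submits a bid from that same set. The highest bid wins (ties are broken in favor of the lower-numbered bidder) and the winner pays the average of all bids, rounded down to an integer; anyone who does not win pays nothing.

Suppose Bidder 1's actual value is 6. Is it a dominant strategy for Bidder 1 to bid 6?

Yes

Check each profile of the others' bids and compare truth against every alternative bid.
Others bid (8, 8, 8): truth gives 0, best alternative gives -2.
Others bid (6, 6, 8): truth gives 0, best alternative gives -1.
Others bid (6, 8, 6): truth gives 0, best alternative gives -1.
Others bid (6, 8, 8): truth gives 0, best alternative gives -1.
Others bid (8, 6, 6): truth gives 0, best alternative gives -1.
Others bid (8, 6, 8): truth gives 0, best alternative gives -1.
(Remaining 21 profiles checked similarly; truth is weakly best in each.)
In every case the truthful bid is at least as good as any alternative, so it is a dominant strategy.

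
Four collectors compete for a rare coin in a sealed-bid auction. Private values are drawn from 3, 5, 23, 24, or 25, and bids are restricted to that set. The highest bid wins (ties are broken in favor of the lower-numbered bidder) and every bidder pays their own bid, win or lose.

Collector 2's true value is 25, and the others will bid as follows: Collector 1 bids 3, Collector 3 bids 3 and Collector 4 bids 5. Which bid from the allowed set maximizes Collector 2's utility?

5

Bid 3: loses but pays 3, utility -3.
Bid 5: wins, pays 5, utility 25 - 5 = 20.
Bid 23: wins, pays 23, utility 25 - 23 = 2.
Bid 24: wins, pays 24, utility 25 - 24 = 1.
Bid 25: wins, pays 25, utility 25 - 25 = 0.
The best choice is 5 with utility 20.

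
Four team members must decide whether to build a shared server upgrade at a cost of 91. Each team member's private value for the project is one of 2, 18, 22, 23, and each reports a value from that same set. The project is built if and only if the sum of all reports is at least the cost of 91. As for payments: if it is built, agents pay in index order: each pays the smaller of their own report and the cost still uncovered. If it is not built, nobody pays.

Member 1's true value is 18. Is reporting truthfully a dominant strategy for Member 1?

Check each profile of the others' reports and compare truth against every alternative report.
Others report (2, 2, 2): truth gives 0, best alternative gives 0.
Others report (2, 2, 18): truth gives 0, best alternative gives 0.
Others report (2, 2, 22): truth gives 0, best alternative gives 0.
Others report (2, 2, 23): truth gives 0, best alternative gives 0.
Others report (2, 18, 2): truth gives 0, best alternative gives 0.
Others report (2, 18, 18): truth gives 0, best alternative gives 0.
(Remaining 58 profiles checked similarly; truth is weakly best in each.)
In every case the truthful report is at least as good as any alternative, so it is a dominant strategy.

Yes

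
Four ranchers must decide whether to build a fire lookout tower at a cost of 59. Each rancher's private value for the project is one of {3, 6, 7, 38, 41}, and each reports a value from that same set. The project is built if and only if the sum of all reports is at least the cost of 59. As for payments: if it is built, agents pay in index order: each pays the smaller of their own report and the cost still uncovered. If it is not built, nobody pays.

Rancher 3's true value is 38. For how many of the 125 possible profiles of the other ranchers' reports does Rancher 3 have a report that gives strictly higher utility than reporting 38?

Others report (3, 38, 38): truth gives 20; report 3 gives 35 > 20. Violating.
Others report (3, 38, 41): truth gives 20; report 3 gives 35 > 20. Violating.
Others report (3, 41, 38): truth gives 23; report 3 gives 35 > 23. Violating.
Others report (3, 41, 41): truth gives 23; report 3 gives 35 > 23. Violating.
Others report (3, 3, 3): truth gives 0; no alternative beats it.
Others report (3, 3, 6): truth gives 0; no alternative beats it.
(Checking all 125 profiles: 39 have a profitable deviation, 86 do not.)

39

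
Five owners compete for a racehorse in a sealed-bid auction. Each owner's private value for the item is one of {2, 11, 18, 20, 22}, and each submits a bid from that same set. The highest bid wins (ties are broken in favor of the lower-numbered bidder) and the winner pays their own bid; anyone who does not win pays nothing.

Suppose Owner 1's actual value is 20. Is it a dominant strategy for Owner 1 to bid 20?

No

Consider the case where Owner 2 bids 2, Owner 3 bids 2, Owner 4 bids 2 and Owner 5 bids 2.
Truthful bid 20: wins, pays 20, utility 20 - 20 = 0.
Bid 2 instead: wins, pays 2, utility 20 - 2 = 18.
Since 18 > 0, bidding 2 is strictly better here, so truthful bidding is not dominant.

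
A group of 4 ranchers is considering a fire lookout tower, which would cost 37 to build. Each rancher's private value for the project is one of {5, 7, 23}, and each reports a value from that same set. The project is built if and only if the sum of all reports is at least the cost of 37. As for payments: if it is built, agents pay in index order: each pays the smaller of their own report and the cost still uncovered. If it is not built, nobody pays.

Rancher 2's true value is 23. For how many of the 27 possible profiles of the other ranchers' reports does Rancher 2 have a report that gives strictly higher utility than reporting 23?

19

Others report (5, 5, 23): truth gives 0; report 5 gives 18 > 0. Violating.
Others report (5, 7, 23): truth gives 0; report 5 gives 18 > 0. Violating.
Others report (5, 23, 5): truth gives 0; report 5 gives 18 > 0. Violating.
Others report (5, 23, 7): truth gives 0; report 5 gives 18 > 0. Violating.
Others report (5, 5, 5): truth gives 0; no alternative beats it.
Others report (5, 5, 7): truth gives 0; no alternative beats it.
(Checking all 27 profiles: 19 have a profitable deviation, 8 do not.)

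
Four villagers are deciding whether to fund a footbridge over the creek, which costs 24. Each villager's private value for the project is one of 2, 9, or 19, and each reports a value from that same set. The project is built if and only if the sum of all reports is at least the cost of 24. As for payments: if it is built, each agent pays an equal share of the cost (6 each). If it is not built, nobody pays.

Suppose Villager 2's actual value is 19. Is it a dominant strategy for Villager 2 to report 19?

Check each profile of the others' reports and compare truth against every alternative report.
Others report (2, 2, 2): truth gives 13, best alternative gives 0.
Others report (2, 2, 9): truth gives 13, best alternative gives 0.
Others report (2, 9, 2): truth gives 13, best alternative gives 0.
Others report (9, 2, 2): truth gives 13, best alternative gives 0.
Others report (2, 2, 19): truth gives 13, best alternative gives 13.
Others report (2, 9, 9): truth gives 13, best alternative gives 13.
(Remaining 21 profiles checked similarly; truth is weakly best in each.)
In every case the truthful report is at least as good as any alternative, so it is a dominant strategy.

Yes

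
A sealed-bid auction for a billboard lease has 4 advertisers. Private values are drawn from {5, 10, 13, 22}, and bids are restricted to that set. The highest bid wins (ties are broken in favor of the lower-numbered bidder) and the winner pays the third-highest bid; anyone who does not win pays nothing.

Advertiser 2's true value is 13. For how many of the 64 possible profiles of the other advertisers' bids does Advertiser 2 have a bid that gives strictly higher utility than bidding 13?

Others bid (5, 5, 22): truth gives 0; bid 22 gives 8 > 0. Violating.
Others bid (5, 10, 22): truth gives 0; bid 22 gives 3 > 0. Violating.
Others bid (5, 22, 5): truth gives 0; bid 22 gives 8 > 0. Violating.
Others bid (5, 22, 10): truth gives 0; bid 22 gives 3 > 0. Violating.
Others bid (5, 5, 5): truth gives 8; no alternative beats it.
Others bid (5, 5, 10): truth gives 8; no alternative beats it.
(Checking all 64 profiles: 12 have a profitable deviation, 52 do not.)

12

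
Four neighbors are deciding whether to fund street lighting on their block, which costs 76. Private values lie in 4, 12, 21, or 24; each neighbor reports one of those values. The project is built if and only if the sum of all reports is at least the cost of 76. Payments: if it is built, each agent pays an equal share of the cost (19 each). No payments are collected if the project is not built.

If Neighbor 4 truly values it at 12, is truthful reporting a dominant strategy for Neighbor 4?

No

Consider the case where Neighbor 1 reports 21, Neighbor 2 reports 21 and Neighbor 3 reports 24.
Truthful report 12: project built, pays 19, utility 12 - 19 = -7.
Report 4 instead: project not built, utility 0.
Since 0 > -7, reporting 4 is strictly better here, so truthful reporting is not dominant.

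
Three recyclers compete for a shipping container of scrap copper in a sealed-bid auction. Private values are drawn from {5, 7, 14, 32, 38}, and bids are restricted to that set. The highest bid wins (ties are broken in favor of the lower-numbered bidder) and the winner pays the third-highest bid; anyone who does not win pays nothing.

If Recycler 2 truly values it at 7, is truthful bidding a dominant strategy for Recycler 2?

Consider the case where Recycler 1 bids 5 and Recycler 3 bids 14.
Truthful bid 7: loses, pays 0, utility 0.
Bid 14 instead: wins, pays 5, utility 7 - 5 = 2.
Since 2 > 0, bidding 14 is strictly better here, so truthful bidding is not dominant.

No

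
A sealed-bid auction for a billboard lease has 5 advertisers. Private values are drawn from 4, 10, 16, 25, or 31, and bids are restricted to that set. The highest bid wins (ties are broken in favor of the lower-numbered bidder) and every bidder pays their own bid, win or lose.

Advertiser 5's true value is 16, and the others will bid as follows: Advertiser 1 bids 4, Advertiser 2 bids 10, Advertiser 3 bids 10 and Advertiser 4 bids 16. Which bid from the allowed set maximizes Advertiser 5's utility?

4

Bid 4: loses but pays 4, utility -4.
Bid 10: loses but pays 10, utility -10.
Bid 16: loses but pays 16, utility -16.
Bid 25: wins, pays 25, utility 16 - 25 = -9.
Bid 31: wins, pays 31, utility 16 - 31 = -15.
The best choice is 4 with utility -4.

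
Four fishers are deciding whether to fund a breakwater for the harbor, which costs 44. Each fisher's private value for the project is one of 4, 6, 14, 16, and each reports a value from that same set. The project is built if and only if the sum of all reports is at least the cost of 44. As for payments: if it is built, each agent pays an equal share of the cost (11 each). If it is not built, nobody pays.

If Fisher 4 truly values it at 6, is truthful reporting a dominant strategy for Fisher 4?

Consider the case where Fisher 1 reports 6, Fisher 2 reports 16 and Fisher 3 reports 16.
Truthful report 6: project built, pays 11, utility 6 - 11 = -5.
Report 4 instead: project not built, utility 0.
Since 0 > -5, reporting 4 is strictly better here, so truthful reporting is not dominant.

No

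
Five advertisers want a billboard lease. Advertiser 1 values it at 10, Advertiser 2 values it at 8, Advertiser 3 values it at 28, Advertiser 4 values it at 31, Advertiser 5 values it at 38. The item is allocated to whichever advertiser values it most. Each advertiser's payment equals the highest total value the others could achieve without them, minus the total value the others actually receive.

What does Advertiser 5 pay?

31

Advertiser 5 has the highest value and receives the item.
Without Advertiser 5, the item would go to the next-highest value, 31, so the others could achieve 31.
With Advertiser 5 present and winning, the others receive nothing, so their total is 0.
Payment = 31 - 0 = 31.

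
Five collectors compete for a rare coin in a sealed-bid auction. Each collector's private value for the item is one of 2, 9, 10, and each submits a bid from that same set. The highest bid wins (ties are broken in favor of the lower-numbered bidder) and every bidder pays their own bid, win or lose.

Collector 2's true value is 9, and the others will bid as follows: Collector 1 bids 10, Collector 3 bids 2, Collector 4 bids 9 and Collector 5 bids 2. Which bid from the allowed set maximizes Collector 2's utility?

Bid 2: loses but pays 2, utility -2.
Bid 9: loses but pays 9, utility -9.
Bid 10: loses but pays 10, utility -10.
The best choice is 2 with utility -2.

2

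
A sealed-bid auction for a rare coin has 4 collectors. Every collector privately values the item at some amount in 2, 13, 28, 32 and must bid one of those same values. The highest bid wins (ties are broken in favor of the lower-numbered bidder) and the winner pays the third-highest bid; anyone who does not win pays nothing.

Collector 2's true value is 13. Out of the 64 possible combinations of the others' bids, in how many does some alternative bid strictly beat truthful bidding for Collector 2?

6

Others bid (2, 2, 28): truth gives 0; bid 28 gives 11 > 0. Violating.
Others bid (2, 2, 32): truth gives 0; bid 32 gives 11 > 0. Violating.
Others bid (2, 28, 2): truth gives 0; bid 28 gives 11 > 0. Violating.
Others bid (2, 32, 2): truth gives 0; bid 32 gives 11 > 0. Violating.
Others bid (2, 2, 2): truth gives 11; no alternative beats it.
Others bid (2, 2, 13): truth gives 11; no alternative beats it.
(Checking all 64 profiles: 6 have a profitable deviation, 58 do not.)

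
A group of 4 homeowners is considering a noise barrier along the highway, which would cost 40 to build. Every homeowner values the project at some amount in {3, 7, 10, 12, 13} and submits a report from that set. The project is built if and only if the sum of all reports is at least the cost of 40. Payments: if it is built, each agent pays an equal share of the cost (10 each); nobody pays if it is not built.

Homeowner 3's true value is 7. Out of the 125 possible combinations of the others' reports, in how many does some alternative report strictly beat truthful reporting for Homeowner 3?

Others report (7, 13, 13): truth gives -3; report 3 gives 0 > -3. Violating.
Others report (10, 10, 13): truth gives -3; report 3 gives 0 > -3. Violating.
Others report (10, 12, 12): truth gives -3; report 3 gives 0 > -3. Violating.
Others report (10, 12, 13): truth gives -3; report 3 gives 0 > -3. Violating.
Others report (3, 3, 3): truth gives 0; no alternative beats it.
Others report (3, 3, 7): truth gives 0; no alternative beats it.
(Checking all 125 profiles: 19 have a profitable deviation, 106 do not.)

19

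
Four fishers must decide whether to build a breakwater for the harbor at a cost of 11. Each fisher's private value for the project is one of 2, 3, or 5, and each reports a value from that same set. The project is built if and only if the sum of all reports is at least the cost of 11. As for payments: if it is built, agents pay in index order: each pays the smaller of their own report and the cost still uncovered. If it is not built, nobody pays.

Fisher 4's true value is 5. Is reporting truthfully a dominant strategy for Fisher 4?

Yes

Check each profile of the others' reports and compare truth against every alternative report.
Others report (2, 2, 3): truth gives 1, best alternative gives 0.
Others report (2, 3, 2): truth gives 1, best alternative gives 0.
Others report (3, 2, 2): truth gives 1, best alternative gives 0.
Others report (2, 5, 5): truth gives 5, best alternative gives 5.
Others report (3, 3, 5): truth gives 5, best alternative gives 5.
Others report (3, 5, 3): truth gives 5, best alternative gives 5.
(Remaining 21 profiles checked similarly; truth is weakly best in each.)
In every case the truthful report is at least as good as any alternative, so it is a dominant strategy.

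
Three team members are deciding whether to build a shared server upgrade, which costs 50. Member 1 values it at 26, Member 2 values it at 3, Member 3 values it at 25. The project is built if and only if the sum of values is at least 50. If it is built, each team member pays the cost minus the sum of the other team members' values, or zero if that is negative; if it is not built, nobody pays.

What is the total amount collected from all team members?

Total value 54 ≥ cost 50, so it is built.
Member 1: others sum to 28; max(0, 50 - 28) = 22.
Member 2: others sum to 51; max(0, 50 - 51) = 0.
Member 3: others sum to 29; max(0, 50 - 29) = 21.
Total collected = 22 + 0 + 21 = 43.

43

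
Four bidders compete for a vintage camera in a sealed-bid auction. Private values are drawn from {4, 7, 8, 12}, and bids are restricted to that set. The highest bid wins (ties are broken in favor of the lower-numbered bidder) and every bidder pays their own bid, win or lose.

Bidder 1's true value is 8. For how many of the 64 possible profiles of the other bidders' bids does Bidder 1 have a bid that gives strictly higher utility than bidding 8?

45

Others bid (4, 4, 4): truth gives 0; bid 4 gives 4 > 0. Violating.
Others bid (4, 4, 7): truth gives 0; bid 7 gives 1 > 0. Violating.
Others bid (4, 4, 12): truth gives -8; bid 4 gives -4 > -8. Violating.
Others bid (4, 7, 4): truth gives 0; bid 7 gives 1 > 0. Violating.
Others bid (4, 4, 8): truth gives 0; no alternative beats it.
Others bid (4, 7, 8): truth gives 0; no alternative beats it.
(Checking all 64 profiles: 45 have a profitable deviation, 19 do not.)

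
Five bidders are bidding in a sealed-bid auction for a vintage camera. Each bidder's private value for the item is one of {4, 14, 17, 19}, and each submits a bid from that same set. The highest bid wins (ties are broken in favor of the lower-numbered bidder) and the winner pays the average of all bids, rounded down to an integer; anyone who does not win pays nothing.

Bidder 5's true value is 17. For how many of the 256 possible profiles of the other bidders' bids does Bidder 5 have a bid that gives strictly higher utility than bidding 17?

64

Others bid (4, 4, 4, 17): truth gives 0; bid 19 gives 8 > 0. Violating.
Others bid (4, 4, 14, 17): truth gives 0; bid 19 gives 6 > 0. Violating.
Others bid (4, 4, 17, 4): truth gives 0; bid 19 gives 8 > 0. Violating.
Others bid (4, 4, 17, 14): truth gives 0; bid 19 gives 6 > 0. Violating.
Others bid (4, 4, 4, 4): truth gives 11; no alternative beats it.
Others bid (4, 4, 4, 14): truth gives 9; no alternative beats it.
(Checking all 256 profiles: 64 have a profitable deviation, 192 do not.)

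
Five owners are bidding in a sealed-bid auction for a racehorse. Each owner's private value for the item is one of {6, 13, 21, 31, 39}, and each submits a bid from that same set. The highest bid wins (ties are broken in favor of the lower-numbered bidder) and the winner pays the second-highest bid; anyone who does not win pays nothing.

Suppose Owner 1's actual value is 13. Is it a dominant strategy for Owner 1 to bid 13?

Check each profile of the others' bids and compare truth against every alternative bid.
Others bid (6, 6, 6, 6): truth gives 7, best alternative gives 7.
Others bid (6, 6, 6, 13): truth gives 0, best alternative gives 0.
Others bid (6, 6, 6, 21): truth gives 0, best alternative gives 0.
Others bid (6, 6, 6, 31): truth gives 0, best alternative gives 0.
Others bid (6, 6, 6, 39): truth gives 0, best alternative gives 0.
Others bid (6, 6, 13, 6): truth gives 0, best alternative gives 0.
(Remaining 619 profiles checked similarly; truth is weakly best in each.)
In every case the truthful bid is at least as good as any alternative, so it is a dominant strategy.

Yes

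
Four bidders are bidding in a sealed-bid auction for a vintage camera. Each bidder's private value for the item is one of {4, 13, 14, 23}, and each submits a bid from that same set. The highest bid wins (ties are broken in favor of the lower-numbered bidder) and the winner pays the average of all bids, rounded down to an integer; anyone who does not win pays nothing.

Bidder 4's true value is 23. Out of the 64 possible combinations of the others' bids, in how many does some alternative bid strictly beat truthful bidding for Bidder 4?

8

Others bid (4, 4, 4): truth gives 15; bid 13 gives 17 > 15. Violating.
Others bid (4, 4, 13): truth gives 12; bid 14 gives 15 > 12. Violating.
Others bid (4, 13, 4): truth gives 12; bid 14 gives 15 > 12. Violating.
Others bid (4, 13, 13): truth gives 10; bid 14 gives 12 > 10. Violating.
Others bid (4, 4, 14): truth gives 12; no alternative beats it.
Others bid (4, 4, 23): truth gives 0; no alternative beats it.
(Checking all 64 profiles: 8 have a profitable deviation, 56 do not.)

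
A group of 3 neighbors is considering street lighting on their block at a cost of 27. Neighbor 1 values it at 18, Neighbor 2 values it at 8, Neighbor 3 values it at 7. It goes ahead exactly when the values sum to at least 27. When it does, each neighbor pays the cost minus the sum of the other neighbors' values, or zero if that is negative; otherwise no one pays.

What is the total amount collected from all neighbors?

15

Total value 33 ≥ cost 27, so it is built.
Neighbor 1: others sum to 15; max(0, 27 - 15) = 12.
Neighbor 2: others sum to 25; max(0, 27 - 25) = 2.
Neighbor 3: others sum to 26; max(0, 27 - 26) = 1.
Total collected = 12 + 2 + 1 = 15.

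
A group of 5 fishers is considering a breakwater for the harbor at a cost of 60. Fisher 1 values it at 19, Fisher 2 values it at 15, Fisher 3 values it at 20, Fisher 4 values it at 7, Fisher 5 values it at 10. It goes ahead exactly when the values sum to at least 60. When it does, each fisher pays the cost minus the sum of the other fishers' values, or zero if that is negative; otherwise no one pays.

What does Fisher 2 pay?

4

Total value 71 ≥ cost 60, so the project is built.
The other fishers' values sum to 56.
Cost minus that sum is 60 - 56 = 4.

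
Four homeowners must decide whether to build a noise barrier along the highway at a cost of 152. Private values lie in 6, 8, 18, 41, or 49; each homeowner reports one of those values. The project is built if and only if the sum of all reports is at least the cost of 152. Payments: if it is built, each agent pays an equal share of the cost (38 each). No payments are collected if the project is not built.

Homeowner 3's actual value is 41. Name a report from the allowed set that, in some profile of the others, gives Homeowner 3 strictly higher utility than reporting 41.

Suppose Homeowner 1 reports 6, Homeowner 2 reports 49 and Homeowner 4 reports 49.
Report 41: project not built, utility 0.
Report 49: project built, pays 38, utility 41 - 38 = 3.
So reporting 49 beats truth here (3 > 0).

49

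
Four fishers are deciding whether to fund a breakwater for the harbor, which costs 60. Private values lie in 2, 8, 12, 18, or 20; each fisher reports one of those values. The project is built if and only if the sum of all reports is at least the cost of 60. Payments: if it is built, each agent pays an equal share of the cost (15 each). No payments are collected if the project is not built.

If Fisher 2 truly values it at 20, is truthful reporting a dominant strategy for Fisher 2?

Yes

Check each profile of the others' reports and compare truth against every alternative report.
Others report (2, 18, 20): truth gives 5, best alternative gives 0.
Others report (2, 20, 18): truth gives 5, best alternative gives 0.
Others report (8, 12, 20): truth gives 5, best alternative gives 0.
Others report (8, 20, 12): truth gives 5, best alternative gives 0.
Others report (12, 8, 20): truth gives 5, best alternative gives 0.
Others report (12, 20, 8): truth gives 5, best alternative gives 0.
(Remaining 119 profiles checked similarly; truth is weakly best in each.)
In every case the truthful report is at least as good as any alternative, so it is a dominant strategy.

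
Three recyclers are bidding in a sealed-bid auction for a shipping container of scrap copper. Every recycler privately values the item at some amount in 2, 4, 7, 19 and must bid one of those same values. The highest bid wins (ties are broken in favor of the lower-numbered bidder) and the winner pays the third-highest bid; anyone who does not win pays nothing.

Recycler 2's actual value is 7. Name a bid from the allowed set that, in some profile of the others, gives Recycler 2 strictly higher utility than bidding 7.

19

Suppose Recycler 1 bids 2 and Recycler 3 bids 19.
Bid 7: loses, pays 0, utility 0.
Bid 19: wins, pays 2, utility 7 - 2 = 5.
So bidding 19 beats truth here (5 > 0).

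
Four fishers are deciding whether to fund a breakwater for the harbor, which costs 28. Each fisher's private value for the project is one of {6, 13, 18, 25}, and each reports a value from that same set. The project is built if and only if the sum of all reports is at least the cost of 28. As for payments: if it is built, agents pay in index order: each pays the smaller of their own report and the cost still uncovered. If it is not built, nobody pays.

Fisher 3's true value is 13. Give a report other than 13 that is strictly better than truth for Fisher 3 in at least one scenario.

6

Suppose Fisher 1 reports 6, Fisher 2 reports 6 and Fisher 4 reports 13.
Report 13: project built, pays 13, utility 13 - 13 = 0.
Report 6: project built, pays 6, utility 13 - 6 = 7.
So reporting 6 beats truth here (7 > 0).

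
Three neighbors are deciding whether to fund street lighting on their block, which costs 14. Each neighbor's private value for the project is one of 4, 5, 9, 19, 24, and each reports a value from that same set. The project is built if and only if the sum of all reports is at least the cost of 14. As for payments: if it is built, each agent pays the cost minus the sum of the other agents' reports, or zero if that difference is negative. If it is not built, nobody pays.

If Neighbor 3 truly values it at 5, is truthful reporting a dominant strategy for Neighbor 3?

Check each profile of the others' reports and compare truth against every alternative report.
Others report (4, 19): truth gives 5, best alternative gives 5.
Others report (4, 24): truth gives 5, best alternative gives 5.
Others report (5, 9): truth gives 5, best alternative gives 5.
Others report (5, 19): truth gives 5, best alternative gives 5.
Others report (5, 24): truth gives 5, best alternative gives 5.
Others report (9, 5): truth gives 5, best alternative gives 5.
(Remaining 19 profiles checked similarly; truth is weakly best in each.)
In every case the truthful report is at least as good as any alternative, so it is a dominant strategy.

Yes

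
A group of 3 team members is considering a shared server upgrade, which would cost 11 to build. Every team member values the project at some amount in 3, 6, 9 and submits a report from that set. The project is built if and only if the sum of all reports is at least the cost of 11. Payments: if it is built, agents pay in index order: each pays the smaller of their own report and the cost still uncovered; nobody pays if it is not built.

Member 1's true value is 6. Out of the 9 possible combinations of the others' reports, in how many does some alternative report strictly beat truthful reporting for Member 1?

8

Others report (3, 6): truth gives 0; report 3 gives 3 > 0. Violating.
Others report (3, 9): truth gives 0; report 3 gives 3 > 0. Violating.
Others report (6, 3): truth gives 0; report 3 gives 3 > 0. Violating.
Others report (6, 6): truth gives 0; report 3 gives 3 > 0. Violating.
Others report (3, 3): truth gives 0; no alternative beats it.
(Checking all 9 profiles: 8 have a profitable deviation, 1 does not.)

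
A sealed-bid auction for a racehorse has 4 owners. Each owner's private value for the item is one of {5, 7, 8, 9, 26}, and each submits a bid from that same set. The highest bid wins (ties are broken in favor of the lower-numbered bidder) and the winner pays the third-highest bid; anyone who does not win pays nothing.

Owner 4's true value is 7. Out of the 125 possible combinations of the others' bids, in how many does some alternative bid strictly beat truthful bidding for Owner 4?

Others bid (5, 5, 7): truth gives 0; bid 8 gives 2 > 0. Violating.
Others bid (5, 5, 8): truth gives 0; bid 9 gives 2 > 0. Violating.
Others bid (5, 5, 9): truth gives 0; bid 26 gives 2 > 0. Violating.
Others bid (5, 7, 5): truth gives 0; bid 8 gives 2 > 0. Violating.
Others bid (5, 5, 5): truth gives 2; no alternative beats it.
Others bid (5, 5, 26): truth gives 0; no alternative beats it.
(Checking all 125 profiles: 9 have a profitable deviation, 116 do not.)

9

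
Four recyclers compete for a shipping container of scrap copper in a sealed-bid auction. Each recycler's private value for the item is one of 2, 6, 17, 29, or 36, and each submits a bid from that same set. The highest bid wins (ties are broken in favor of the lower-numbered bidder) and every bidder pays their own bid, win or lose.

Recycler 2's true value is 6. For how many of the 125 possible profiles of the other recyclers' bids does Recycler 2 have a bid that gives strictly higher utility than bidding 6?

121

Others bid (2, 2, 17): truth gives -6; bid 2 gives -2 > -6. Violating.
Others bid (2, 2, 29): truth gives -6; bid 2 gives -2 > -6. Violating.
Others bid (2, 2, 36): truth gives -6; bid 2 gives -2 > -6. Violating.
Others bid (2, 6, 17): truth gives -6; bid 2 gives -2 > -6. Violating.
Others bid (2, 2, 2): truth gives 0; no alternative beats it.
Others bid (2, 2, 6): truth gives 0; no alternative beats it.
(Checking all 125 profiles: 121 have a profitable deviation, 4 do not.)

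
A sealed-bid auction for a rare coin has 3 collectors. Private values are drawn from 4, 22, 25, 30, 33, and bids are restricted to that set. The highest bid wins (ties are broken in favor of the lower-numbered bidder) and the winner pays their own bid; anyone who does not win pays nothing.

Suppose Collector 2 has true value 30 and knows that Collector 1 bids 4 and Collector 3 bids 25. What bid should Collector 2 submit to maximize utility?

Bid 4: loses, pays 0, utility 0.
Bid 22: loses, pays 0, utility 0.
Bid 25: wins, pays 25, utility 30 - 25 = 5.
Bid 30: wins, pays 30, utility 30 - 30 = 0.
Bid 33: wins, pays 33, utility 30 - 33 = -3.
The best choice is 25 with utility 5.

25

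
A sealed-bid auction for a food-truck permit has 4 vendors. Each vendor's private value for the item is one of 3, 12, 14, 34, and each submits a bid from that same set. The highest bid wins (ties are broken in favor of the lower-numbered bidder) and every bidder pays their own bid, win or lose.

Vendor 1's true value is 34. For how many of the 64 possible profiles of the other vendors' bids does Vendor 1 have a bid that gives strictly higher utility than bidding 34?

27

Others bid (3, 3, 3): truth gives 0; bid 3 gives 31 > 0. Violating.
Others bid (3, 3, 12): truth gives 0; bid 12 gives 22 > 0. Violating.
Others bid (3, 3, 14): truth gives 0; bid 14 gives 20 > 0. Violating.
Others bid (3, 12, 3): truth gives 0; bid 12 gives 22 > 0. Violating.
Others bid (3, 3, 34): truth gives 0; no alternative beats it.
Others bid (3, 12, 34): truth gives 0; no alternative beats it.
(Checking all 64 profiles: 27 have a profitable deviation, 37 do not.)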